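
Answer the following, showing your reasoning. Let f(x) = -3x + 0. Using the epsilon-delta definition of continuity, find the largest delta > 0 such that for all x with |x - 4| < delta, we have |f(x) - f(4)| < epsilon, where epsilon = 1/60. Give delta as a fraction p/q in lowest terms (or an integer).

We compute f(4) = -3*(4) + 0 = -12.
|f(x) - f(4)| = |-3x + 0 - (-12)| = |-3(x - 4)| = 3|x - 4|.
We need 3|x - 4| < 1/60, i.e. |x - 4| < 1/60 / 3 = 1/180.
So any delta <= 1/180 works. Conversely, if delta > 1/180, then x = 4 + 1/180 satisfies |x - 4| = 1/180 < delta but |f(x) - f(4)| = 3 * 1/180 = 1/60, which is not < 1/60; so no larger delta works.
Hence the largest such delta is 1/180.

1/180


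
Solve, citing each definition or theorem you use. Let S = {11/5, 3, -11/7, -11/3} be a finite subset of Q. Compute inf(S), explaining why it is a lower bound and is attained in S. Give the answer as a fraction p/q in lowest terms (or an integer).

S is finite, so inf(S) = min(S).
Sorted increasing:
-11/3, -11/7, 11/5, 3
The extremum is -11/3.
For every x in S, x >= -11/3. And -11/3 is in S, so it is attained.
Therefore inf(S) = -11/3.

-11/3


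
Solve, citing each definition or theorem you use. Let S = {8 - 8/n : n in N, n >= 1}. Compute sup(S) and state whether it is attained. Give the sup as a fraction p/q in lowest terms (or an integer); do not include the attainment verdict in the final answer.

Analysis:
- Values: 0, 4, 16/3, 6, ... strictly increasing.
- Minimum is 0 (n=1); inf = 0 (attained).
- 8 - 8/n -> 8 from below; sup = 8, not attained.
Conclusion: sup(S) = 8, not attained in S.

8


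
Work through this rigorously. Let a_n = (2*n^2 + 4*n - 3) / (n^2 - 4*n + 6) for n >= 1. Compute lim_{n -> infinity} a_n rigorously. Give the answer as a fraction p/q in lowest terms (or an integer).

Divide numerator and denominator by n^2, the highest power:
numerator / n^2 = 2 + 4/n - 3/n^2
denominator / n^2 = 1 - 4/n + 6/n^2
As n -> infinity, all terms of the form c/n^k (k >= 1) tend to 0.
So numerator / n^2 -> 2 and denominator / n^2 -> 1.
Therefore lim a_n = 2.

2


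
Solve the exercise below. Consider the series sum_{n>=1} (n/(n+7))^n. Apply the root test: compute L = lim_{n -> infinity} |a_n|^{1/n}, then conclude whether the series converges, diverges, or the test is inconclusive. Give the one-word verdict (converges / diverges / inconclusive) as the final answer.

Let a_n denote the general term. Form |a_n|^(1/n) and simplify:
|a_n|^(1/n) = n/(n + 7)
Take the limit as n -> infinity: L = 1.
Since L = 1, the root test is inconclusive. (In fact a_n = (n/(n+7))^n -> e^(-7) != 0, so the nth-term test shows divergence; but the root test itself gives no conclusion.)

inconclusive


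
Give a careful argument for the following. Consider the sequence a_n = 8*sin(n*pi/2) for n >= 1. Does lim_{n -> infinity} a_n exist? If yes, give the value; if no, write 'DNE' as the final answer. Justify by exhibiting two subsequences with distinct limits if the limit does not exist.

Examine the behaviour of a_n along subsequences.
a_{4k+1} = 8*sin(pi/2 + 2k*pi) = 8 -> 8. a_{4k+3} = 8*sin(3pi/2 + 2k*pi) = -8 -> -8.
Since these two subsequential limits are 8 and -8, distinct, the full sequence cannot converge (a convergent sequence has all subsequences tending to the same limit). So lim a_n does not exist.

DNE


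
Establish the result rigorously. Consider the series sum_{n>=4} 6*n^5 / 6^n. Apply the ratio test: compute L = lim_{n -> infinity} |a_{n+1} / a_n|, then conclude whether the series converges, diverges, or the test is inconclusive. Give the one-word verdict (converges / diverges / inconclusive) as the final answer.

Let a_n denote the general term. Form the ratio a_{n+1}/a_n and simplify:
a_{n+1}/a_n = (n + 1)^5/(6*n^5)
Take the limit as n -> infinity: L = 1/6.
Since L = 1/6 < 1, the ratio test implies the series converges.

converges


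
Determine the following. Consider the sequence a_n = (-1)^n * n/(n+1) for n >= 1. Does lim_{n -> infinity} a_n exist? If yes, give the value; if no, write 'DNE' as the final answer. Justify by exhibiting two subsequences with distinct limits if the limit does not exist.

Examine the behaviour of a_n along subsequences.
a_{2k} = 2k/(2k+1) -> 1. a_{2k+1} = -(2k+1)/(2k+2) -> -1.
Since these two subsequential limits are 1 and -1, distinct, the full sequence cannot converge (a convergent sequence has all subsequences tending to the same limit). So lim a_n does not exist.

DNE


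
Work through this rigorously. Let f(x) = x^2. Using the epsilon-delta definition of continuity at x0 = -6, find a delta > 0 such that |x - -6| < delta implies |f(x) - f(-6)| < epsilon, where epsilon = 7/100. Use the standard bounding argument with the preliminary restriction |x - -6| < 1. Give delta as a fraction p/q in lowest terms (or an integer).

Factor: |x^2 - (-6)^2| = |x - -6| * |x + -6|.
Impose |x - -6| < 1 first. Then |x + -6| = |(x - -6) + 2*(-6)| <= |x - -6| + 2*|-6| < 1 + 12 = 13.
So |x^2 - (-6)^2| < delta * 13.
We need delta * 13 <= 7/100, i.e. delta <= 7/100/13 = 7/1300.
Since 7/1300 < 1, this is tighter than 1; take delta = 7/1300.
So delta = 7/1300 works.

7/1300


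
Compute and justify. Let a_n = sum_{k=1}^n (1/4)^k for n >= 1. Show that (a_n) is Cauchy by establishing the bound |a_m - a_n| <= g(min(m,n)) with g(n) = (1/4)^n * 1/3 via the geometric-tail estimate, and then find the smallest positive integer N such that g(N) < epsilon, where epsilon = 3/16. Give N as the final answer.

For m > n >= 1: |a_m - a_n| = sum_{k=n+1}^m (1/4)^k < sum_{k=n+1}^infinity (1/4)^k = (1/4)^(n+1) / (1 - 1/4) = (1/4)^n * (1/4) * (4/3) = (1/4)^n * 1/3.
So g(n) = (1/4)^n / 3. Since g(n) -> 0, (a_n) is Cauchy.
Now solve g(N) < 3/16: (1/4)^N / 3 < 3/16 <=> 4^N > 1 / (3 * 3/16) = 16/9.
Check powers of 4: 4^0 = 1 <= 16/9, 4^1 = 4 > 16/9.
So the smallest such N is 1. Check: g(1) = 1/(3 * 4) = 1/12 < 3/16.

1


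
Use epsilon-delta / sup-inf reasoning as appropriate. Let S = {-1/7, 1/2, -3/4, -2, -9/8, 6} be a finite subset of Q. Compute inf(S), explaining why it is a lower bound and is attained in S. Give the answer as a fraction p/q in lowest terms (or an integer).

S is finite, so inf(S) = min(S).
Sorted increasing:
-2, -9/8, -3/4, -1/7, 1/2, 6
The extremum is -2.
For every x in S, x >= -2. And -2 is in S, so it is attained.
Therefore inf(S) = -2.

-2


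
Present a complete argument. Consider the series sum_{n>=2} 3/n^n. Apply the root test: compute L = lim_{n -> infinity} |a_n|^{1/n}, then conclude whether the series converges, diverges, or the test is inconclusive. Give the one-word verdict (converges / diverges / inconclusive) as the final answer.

Let a_n denote the general term. Form |a_n|^(1/n) and simplify:
|a_n|^(1/n) = 3^(1/n)/n
Take the limit as n -> infinity: L = 0.
Since L = 0 < 1, the root test implies convergence.

converges


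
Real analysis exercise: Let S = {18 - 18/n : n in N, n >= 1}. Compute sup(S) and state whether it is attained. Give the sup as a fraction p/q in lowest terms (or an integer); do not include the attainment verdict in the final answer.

Analysis:
- Values: 0, 9, 12, 27/2, ... strictly increasing.
- Minimum is 0 (n=1); inf = 0 (attained).
- 18 - 18/n -> 18 from below; sup = 18, not attained.
Conclusion: sup(S) = 18, not attained in S.

18


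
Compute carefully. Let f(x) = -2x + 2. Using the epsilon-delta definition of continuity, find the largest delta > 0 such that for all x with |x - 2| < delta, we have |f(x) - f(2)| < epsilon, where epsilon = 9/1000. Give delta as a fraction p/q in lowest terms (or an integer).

We compute f(2) = -2*(2) + 2 = -2.
|f(x) - f(2)| = |-2x + 2 - (-2)| = |-2(x - 2)| = 2|x - 2|.
We need 2|x - 2| < 9/1000, i.e. |x - 2| < 9/1000 / 2 = 9/2000.
So any delta <= 9/2000 works. Conversely, if delta > 9/2000, then x = 2 + 9/2000 satisfies |x - 2| = 9/2000 < delta but |f(x) - f(2)| = 2 * 9/2000 = 9/1000, which is not < 9/1000; so no larger delta works.
Hence the largest such delta is 9/2000.

9/2000


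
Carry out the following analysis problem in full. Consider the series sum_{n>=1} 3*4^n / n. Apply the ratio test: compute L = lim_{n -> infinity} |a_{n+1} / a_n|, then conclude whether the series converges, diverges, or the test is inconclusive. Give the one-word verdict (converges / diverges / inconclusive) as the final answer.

Let a_n denote the general term. Form the ratio a_{n+1}/a_n and simplify:
a_{n+1}/a_n = 4*n/(n + 1)
Take the limit as n -> infinity: L = 4.
Since L = 4 > 1 (or L = infinity), the ratio test implies the series diverges.

diverges


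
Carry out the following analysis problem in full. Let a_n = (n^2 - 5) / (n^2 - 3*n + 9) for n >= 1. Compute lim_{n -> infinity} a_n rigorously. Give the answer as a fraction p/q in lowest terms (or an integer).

Divide numerator and denominator by n^2, the highest power:
numerator / n^2 = 1 - 5/n^2
denominator / n^2 = 1 - 3/n + 9/n^2
As n -> infinity, all terms of the form c/n^k (k >= 1) tend to 0.
So numerator / n^2 -> 1 and denominator / n^2 -> 1.
Therefore lim a_n = 1.

1


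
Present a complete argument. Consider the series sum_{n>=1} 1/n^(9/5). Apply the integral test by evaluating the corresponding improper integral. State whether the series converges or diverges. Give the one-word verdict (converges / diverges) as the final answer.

Let f(x) = x^(-9/5). Then f is positive, continuous, and decreasing on [1, infinity), so the integral test applies.
Compute the improper integral int_{1}^infinity f(x) dx:
  antiderivative F(x) = -5/(4*x^(4/5)).
  As x -> infinity, F(x) -> 0 (since p = 9/5 > 1).
  So int = F(infinity) - F(1) = 0 - (-5/4) = 5/4.
  Finite, so by the integral test, the series converges.

converges


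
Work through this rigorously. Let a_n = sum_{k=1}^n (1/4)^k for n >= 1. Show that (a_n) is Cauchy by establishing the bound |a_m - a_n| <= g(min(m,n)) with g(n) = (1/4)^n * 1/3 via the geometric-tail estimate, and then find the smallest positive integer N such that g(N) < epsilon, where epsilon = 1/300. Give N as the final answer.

For m > n >= 1: |a_m - a_n| = sum_{k=n+1}^m (1/4)^k < sum_{k=n+1}^infinity (1/4)^k = (1/4)^(n+1) / (1 - 1/4) = (1/4)^n * (1/4) * (4/3) = (1/4)^n * 1/3.
So g(n) = (1/4)^n / 3. Since g(n) -> 0, (a_n) is Cauchy.
Now solve g(N) < 1/300: (1/4)^N / 3 < 1/300 <=> 4^N > 1 / (3 * 1/300) = 100.
Check powers of 4: 4^3 = 64 <= 100, 4^4 = 256 > 100.
So the smallest such N is 4. Check: g(4) = 1/(3 * 256) = 1/768 < 1/300.

4


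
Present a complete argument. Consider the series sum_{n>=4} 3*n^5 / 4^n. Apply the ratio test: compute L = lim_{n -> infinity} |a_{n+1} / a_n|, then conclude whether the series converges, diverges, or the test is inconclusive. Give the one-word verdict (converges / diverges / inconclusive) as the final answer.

Let a_n denote the general term. Form the ratio a_{n+1}/a_n and simplify:
a_{n+1}/a_n = (n + 1)^5/(4*n^5)
Take the limit as n -> infinity: L = 1/4.
Since L = 1/4 < 1, the ratio test implies the series converges.

converges


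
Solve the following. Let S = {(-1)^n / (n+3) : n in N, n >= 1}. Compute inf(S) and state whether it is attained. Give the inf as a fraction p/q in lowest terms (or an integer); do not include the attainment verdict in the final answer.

Analysis:
- Values: -1/4, 1/5, -1/6, 1/7, -1/8, ...
- Positive terms (even n): 1/(2+3), 1/(4+3), ... decreasing -> max = 1/5 (n=2).
- Negative terms (odd n): -1/(1+3), -1/(3+3), ... increasing -> min = -1/4 (n=1).
- So sup = 1/5 (attained at n=2); inf = -1/4 (attained at n=1).
Conclusion: inf(S) = -1/4, attained in S.

-1/4


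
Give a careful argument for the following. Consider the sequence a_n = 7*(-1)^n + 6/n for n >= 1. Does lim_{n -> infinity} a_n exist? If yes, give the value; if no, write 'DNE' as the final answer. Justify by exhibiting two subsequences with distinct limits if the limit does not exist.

Examine the behaviour of a_n along subsequences.
a_{2k} = 7 + 6/(2k) -> 7. a_{2k+1} = -7 + 6/(2k+1) -> -7.
Since these two subsequential limits are 7 and -7, distinct, the full sequence cannot converge (a convergent sequence has all subsequences tending to the same limit). So lim a_n does not exist.

DNE


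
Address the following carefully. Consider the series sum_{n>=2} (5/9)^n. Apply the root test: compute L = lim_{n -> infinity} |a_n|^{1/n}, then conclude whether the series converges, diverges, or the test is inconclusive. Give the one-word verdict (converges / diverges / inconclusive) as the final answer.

Let a_n denote the general term. Form |a_n|^(1/n) and simplify:
|a_n|^(1/n) = 5/9
Take the limit as n -> infinity: L = 5/9.
Since L = 5/9 < 1, the root test implies convergence.

converges


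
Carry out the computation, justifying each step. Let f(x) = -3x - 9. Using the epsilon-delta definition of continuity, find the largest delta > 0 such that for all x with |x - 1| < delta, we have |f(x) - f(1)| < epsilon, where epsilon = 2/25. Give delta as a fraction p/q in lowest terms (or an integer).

We compute f(1) = -3*(1) - 9 = -12.
|f(x) - f(1)| = |-3x - 9 - (-12)| = |-3(x - 1)| = 3|x - 1|.
We need 3|x - 1| < 2/25, i.e. |x - 1| < 2/25 / 3 = 2/75.
So any delta <= 2/75 works. Conversely, if delta > 2/75, then x = 1 + 2/75 satisfies |x - 1| = 2/75 < delta but |f(x) - f(1)| = 3 * 2/75 = 2/25, which is not < 2/25; so no larger delta works.
Hence the largest such delta is 2/75.

2/75


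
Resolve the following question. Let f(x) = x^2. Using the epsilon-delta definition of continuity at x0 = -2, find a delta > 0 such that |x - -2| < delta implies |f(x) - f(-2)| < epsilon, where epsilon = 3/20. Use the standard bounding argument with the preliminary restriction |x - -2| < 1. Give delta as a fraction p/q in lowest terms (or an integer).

Factor: |x^2 - (-2)^2| = |x - -2| * |x + -2|.
Impose |x - -2| < 1 first. Then |x + -2| = |(x - -2) + 2*(-2)| <= |x - -2| + 2*|-2| < 1 + 4 = 5.
So |x^2 - (-2)^2| < delta * 5.
We need delta * 5 <= 3/20, i.e. delta <= 3/20/5 = 3/100.
Since 3/100 < 1, this is tighter than 1; take delta = 3/100.
So delta = 3/100 works.

3/100


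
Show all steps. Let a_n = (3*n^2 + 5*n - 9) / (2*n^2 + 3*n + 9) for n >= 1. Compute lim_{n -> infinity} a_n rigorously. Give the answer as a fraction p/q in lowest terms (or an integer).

Divide numerator and denominator by n^2, the highest power:
numerator / n^2 = 3 + 5/n - 9/n^2
denominator / n^2 = 2 + 3/n + 9/n^2
As n -> infinity, all terms of the form c/n^k (k >= 1) tend to 0.
So numerator / n^2 -> 3 and denominator / n^2 -> 2.
Therefore lim a_n = 3/2.

3/2


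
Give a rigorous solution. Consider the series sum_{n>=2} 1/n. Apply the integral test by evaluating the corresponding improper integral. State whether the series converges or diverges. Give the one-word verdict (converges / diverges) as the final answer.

Let f(x) = 1/x. Then f is positive, continuous, and decreasing on [2, infinity), so the integral test applies.
Compute the improper integral int_{2}^infinity f(x) dx:
  antiderivative F(x) = log(x).
  As x -> infinity, log(x) -> infinity.
  So int = infinity - log(2) = infinity. By the integral test, the series diverges.

diverges


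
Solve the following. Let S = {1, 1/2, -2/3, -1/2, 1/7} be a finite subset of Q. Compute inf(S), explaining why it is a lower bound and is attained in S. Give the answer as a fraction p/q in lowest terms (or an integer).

S is finite, so inf(S) = min(S).
Sorted increasing:
-2/3, -1/2, 1/7, 1/2, 1
The extremum is -2/3.
For every x in S, x >= -2/3. And -2/3 is in S, so it is attained.
Therefore inf(S) = -2/3.

-2/3


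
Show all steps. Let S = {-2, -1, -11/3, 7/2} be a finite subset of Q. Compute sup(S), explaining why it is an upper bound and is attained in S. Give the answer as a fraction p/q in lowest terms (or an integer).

S is finite, so sup(S) = max(S).
Sorted decreasing:
7/2, -1, -2, -11/3
The extremum is 7/2.
For every x in S, x <= 7/2. And 7/2 is in S, so it is attained.
Therefore sup(S) = 7/2.

7/2


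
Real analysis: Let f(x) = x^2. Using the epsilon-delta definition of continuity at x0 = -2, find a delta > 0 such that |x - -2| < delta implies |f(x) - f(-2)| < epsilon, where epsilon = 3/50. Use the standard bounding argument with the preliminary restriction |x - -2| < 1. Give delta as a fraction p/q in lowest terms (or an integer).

Factor: |x^2 - (-2)^2| = |x - -2| * |x + -2|.
Impose |x - -2| < 1 first. Then |x + -2| = |(x - -2) + 2*(-2)| <= |x - -2| + 2*|-2| < 1 + 4 = 5.
So |x^2 - (-2)^2| < delta * 5.
We need delta * 5 <= 3/50, i.e. delta <= 3/50/5 = 3/250.
Since 3/250 < 1, this is tighter than 1; take delta = 3/250.
So delta = 3/250 works.

3/250


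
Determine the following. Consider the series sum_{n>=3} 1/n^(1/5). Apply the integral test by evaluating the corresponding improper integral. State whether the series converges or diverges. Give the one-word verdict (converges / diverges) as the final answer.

Let f(x) = x^(-1/5). Then f is positive, continuous, and decreasing on [3, infinity), so the integral test applies.
Compute the improper integral int_{3}^infinity f(x) dx:
  antiderivative F(x) = 5*x^(4/5)/4.
  As x -> infinity, F(x) -> infinity (since p = 1/5 < 1).
  So the integral diverges. By the integral test, the series diverges.

diverges


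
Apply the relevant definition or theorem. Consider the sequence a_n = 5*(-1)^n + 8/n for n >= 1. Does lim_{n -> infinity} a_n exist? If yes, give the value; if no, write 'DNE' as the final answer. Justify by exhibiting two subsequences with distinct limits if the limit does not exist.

Examine the behaviour of a_n along subsequences.
a_{2k} = 5 + 8/(2k) -> 5. a_{2k+1} = -5 + 8/(2k+1) -> -5.
Since these two subsequential limits are 5 and -5, distinct, the full sequence cannot converge (a convergent sequence has all subsequences tending to the same limit). So lim a_n does not exist.

DNE


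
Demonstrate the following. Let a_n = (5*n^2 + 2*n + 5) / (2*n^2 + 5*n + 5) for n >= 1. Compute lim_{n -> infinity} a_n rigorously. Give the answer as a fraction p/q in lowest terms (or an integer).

Divide numerator and denominator by n^2, the highest power:
numerator / n^2 = 5 + 2/n + 5/n^2
denominator / n^2 = 2 + 5/n + 5/n^2
As n -> infinity, all terms of the form c/n^k (k >= 1) tend to 0.
So numerator / n^2 -> 5 and denominator / n^2 -> 2.
Therefore lim a_n = 5/2.

5/2


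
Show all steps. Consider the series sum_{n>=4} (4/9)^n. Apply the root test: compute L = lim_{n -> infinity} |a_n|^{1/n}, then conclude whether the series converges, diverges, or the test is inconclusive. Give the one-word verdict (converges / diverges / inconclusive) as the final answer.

Let a_n denote the general term. Form |a_n|^(1/n) and simplify:
|a_n|^(1/n) = 4/9
Take the limit as n -> infinity: L = 4/9.
Since L = 4/9 < 1, the root test implies convergence.

converges


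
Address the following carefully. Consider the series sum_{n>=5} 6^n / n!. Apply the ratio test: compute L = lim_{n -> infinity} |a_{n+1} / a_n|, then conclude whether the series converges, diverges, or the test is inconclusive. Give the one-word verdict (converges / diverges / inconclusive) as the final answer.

Let a_n denote the general term. Form the ratio a_{n+1}/a_n and simplify:
a_{n+1}/a_n = 6/(n + 1)
Take the limit as n -> infinity: L = 0.
Since L = 0 < 1, the ratio test implies the series converges.

converges


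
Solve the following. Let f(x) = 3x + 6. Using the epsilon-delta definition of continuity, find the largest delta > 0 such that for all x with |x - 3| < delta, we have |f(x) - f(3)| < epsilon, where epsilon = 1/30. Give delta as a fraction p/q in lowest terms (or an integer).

We compute f(3) = 3*(3) + 6 = 15.
|f(x) - f(3)| = |3x + 6 - (15)| = |3(x - 3)| = 3|x - 3|.
We need 3|x - 3| < 1/30, i.e. |x - 3| < 1/30 / 3 = 1/90.
So any delta <= 1/90 works. Conversely, if delta > 1/90, then x = 3 + 1/90 satisfies |x - 3| = 1/90 < delta but |f(x) - f(3)| = 3 * 1/90 = 1/30, which is not < 1/30; so no larger delta works.
Hence the largest such delta is 1/90.

1/90


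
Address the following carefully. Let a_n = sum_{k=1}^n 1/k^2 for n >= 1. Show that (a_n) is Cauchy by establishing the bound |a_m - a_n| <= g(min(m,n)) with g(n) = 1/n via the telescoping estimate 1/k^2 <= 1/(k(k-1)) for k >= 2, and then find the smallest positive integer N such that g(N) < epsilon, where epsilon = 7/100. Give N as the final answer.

For m > n >= 1: |a_m - a_n| = sum_{k=n+1}^m 1/k^2.
Use 1/k^2 <= 1/(k(k-1)) = 1/(k-1) - 1/k for k >= 2:
sum_{k=n+1}^m 1/k^2 <= sum_{k=n+1}^m (1/(k-1) - 1/k) = 1/n - 1/m <= 1/n.
By symmetry the same bound holds with n,m swapped, so |a_m - a_n| <= 1/min(m,n) = g(min(m,n)). Since g(n) -> 0, (a_n) is Cauchy.
Now solve g(N) < 7/100: 1/N < 7/100 <=> N > 1/(7/100) = 100/7.
The smallest integer strictly greater than 100/7 is N = 15.
Check: g(15) = 1/15 < 7/100; g(14) = 1/14 >= 7/100. So N = 15.

15


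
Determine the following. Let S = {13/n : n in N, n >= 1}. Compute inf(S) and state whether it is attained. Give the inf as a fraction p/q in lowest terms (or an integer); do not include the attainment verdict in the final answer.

Analysis:
- Values: 13, 13/2, 13/3, 13/4, ... strictly decreasing.
- The maximum is 13 (n=1); sup = 13 (attained).
- The set is bounded below by 0; 13/n -> 0 so 0 is the greatest lower bound.
- 0 is not in the set, so inf = 0 is not attained.
Conclusion: inf(S) = 0, not attained in S.

0


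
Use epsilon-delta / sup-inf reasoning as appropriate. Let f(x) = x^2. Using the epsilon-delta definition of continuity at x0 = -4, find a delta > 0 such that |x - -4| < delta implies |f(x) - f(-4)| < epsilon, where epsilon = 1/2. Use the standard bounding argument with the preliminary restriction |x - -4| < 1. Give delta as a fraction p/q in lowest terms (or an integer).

Factor: |x^2 - (-4)^2| = |x - -4| * |x + -4|.
Impose |x - -4| < 1 first. Then |x + -4| = |(x - -4) + 2*(-4)| <= |x - -4| + 2*|-4| < 1 + 8 = 9.
So |x^2 - (-4)^2| < delta * 9.
We need delta * 9 <= 1/2, i.e. delta <= 1/2/9 = 1/18.
Since 1/18 < 1, this is tighter than 1; take delta = 1/18.
So delta = 1/18 works.

1/18


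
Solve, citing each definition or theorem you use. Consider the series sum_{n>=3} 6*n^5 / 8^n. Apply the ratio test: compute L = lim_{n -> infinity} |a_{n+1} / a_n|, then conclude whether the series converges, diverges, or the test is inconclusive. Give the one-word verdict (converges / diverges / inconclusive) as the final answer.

Let a_n denote the general term. Form the ratio a_{n+1}/a_n and simplify:
a_{n+1}/a_n = (n + 1)^5/(8*n^5)
Take the limit as n -> infinity: L = 1/8.
Since L = 1/8 < 1, the ratio test implies the series converges.

converges


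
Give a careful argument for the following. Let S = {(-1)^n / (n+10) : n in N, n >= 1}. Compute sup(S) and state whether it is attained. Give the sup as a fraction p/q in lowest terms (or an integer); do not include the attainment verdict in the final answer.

Analysis:
- Values: -1/11, 1/12, -1/13, 1/14, -1/15, ...
- Positive terms (even n): 1/(2+10), 1/(4+10), ... decreasing -> max = 1/12 (n=2).
- Negative terms (odd n): -1/(1+10), -1/(3+10), ... increasing -> min = -1/11 (n=1).
- So sup = 1/12 (attained at n=2); inf = -1/11 (attained at n=1).
Conclusion: sup(S) = 1/12, attained in S.

1/12


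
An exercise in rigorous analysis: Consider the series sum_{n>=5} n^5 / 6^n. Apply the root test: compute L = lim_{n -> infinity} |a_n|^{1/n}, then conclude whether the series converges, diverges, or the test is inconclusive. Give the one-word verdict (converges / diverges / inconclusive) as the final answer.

Let a_n denote the general term. Form |a_n|^(1/n) and simplify:
|a_n|^(1/n) = n^(5/n)/6
Take the limit as n -> infinity: L = 1/6.
Since L = 1/6 < 1, the root test implies convergence.

converges


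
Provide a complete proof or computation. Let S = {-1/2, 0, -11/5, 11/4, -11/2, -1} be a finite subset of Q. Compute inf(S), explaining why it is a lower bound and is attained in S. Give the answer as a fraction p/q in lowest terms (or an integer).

S is finite, so inf(S) = min(S).
Sorted increasing:
-11/2, -11/5, -1, -1/2, 0, 11/4
The extremum is -11/2.
For every x in S, x >= -11/2. And -11/2 is in S, so it is attained.
Therefore inf(S) = -11/2.

-11/2


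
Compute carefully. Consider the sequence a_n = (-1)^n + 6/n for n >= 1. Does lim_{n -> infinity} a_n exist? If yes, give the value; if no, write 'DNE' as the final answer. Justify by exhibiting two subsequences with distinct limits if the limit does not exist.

Examine the behaviour of a_n along subsequences.
a_{2k} = 1 + 6/(2k) -> 1. a_{2k+1} = -1 + 6/(2k+1) -> -1.
Since these two subsequential limits are 1 and -1, distinct, the full sequence cannot converge (a convergent sequence has all subsequences tending to the same limit). So lim a_n does not exist.

DNE


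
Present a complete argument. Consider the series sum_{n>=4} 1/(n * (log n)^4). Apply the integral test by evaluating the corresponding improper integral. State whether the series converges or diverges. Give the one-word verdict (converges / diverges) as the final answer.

Let f(x) = 1/(x*log(x)^4). Then f is positive, continuous, and decreasing on [4, infinity), so the integral test applies.
Compute the improper integral int_{4}^infinity f(x) dx:
  antiderivative F(x) = -1/(3*log(x)^3).
  F(x) -> 0 as x -> infinity.  int = 0 - F(4) = 1/(3*log(4)^3) < infinity. By the integral test, the series converges.

converges


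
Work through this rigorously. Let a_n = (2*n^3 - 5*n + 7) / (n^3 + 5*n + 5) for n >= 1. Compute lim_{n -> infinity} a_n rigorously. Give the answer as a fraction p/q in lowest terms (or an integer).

Divide numerator and denominator by n^3, the highest power:
numerator / n^3 = 2 - 5/n^2 + 7/n^3
denominator / n^3 = 1 + 5/n^2 + 5/n^3
As n -> infinity, all terms of the form c/n^k (k >= 1) tend to 0.
So numerator / n^3 -> 2 and denominator / n^3 -> 1.
Therefore lim a_n = 2.

2


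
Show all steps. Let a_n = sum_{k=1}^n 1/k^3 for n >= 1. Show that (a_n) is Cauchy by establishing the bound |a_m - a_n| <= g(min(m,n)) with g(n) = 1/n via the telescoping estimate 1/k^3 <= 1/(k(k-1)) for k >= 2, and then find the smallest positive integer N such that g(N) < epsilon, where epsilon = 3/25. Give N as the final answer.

For m > n >= 1: |a_m - a_n| = sum_{k=n+1}^m 1/k^3.
Use 1/k^3 <= 1/(k(k-1)) = 1/(k-1) - 1/k for k >= 2 (which holds since k^3 >= k^2 >= k(k-1) for k >= 2):
sum_{k=n+1}^m 1/k^3 <= sum_{k=n+1}^m (1/(k-1) - 1/k) = 1/n - 1/m <= 1/n.
By symmetry the same bound holds with n,m swapped, so |a_m - a_n| <= 1/min(m,n) = g(min(m,n)). Since g(n) -> 0, (a_n) is Cauchy.
Now solve g(N) < 3/25: 1/N < 3/25 <=> N > 1/(3/25) = 25/3.
The smallest integer strictly greater than 25/3 is N = 9.
Check: g(9) = 1/9 < 3/25; g(8) = 1/8 >= 3/25. So N = 9.

9


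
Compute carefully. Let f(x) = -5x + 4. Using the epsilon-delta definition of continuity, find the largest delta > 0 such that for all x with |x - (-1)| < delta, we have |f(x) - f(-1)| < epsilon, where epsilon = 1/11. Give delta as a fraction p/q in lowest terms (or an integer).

We compute f(-1) = -5*(-1) + 4 = 9.
|f(x) - f(-1)| = |-5x + 4 - (9)| = |-5(x - (-1))| = 5|x - (-1)|.
We need 5|x - (-1)| < 1/11, i.e. |x - (-1)| < 1/11 / 5 = 1/55.
So any delta <= 1/55 works. Conversely, if delta > 1/55, then x = -1 + 1/55 satisfies |x - (-1)| = 1/55 < delta but |f(x) - f(-1)| = 5 * 1/55 = 1/11, which is not < 1/11; so no larger delta works.
Hence the largest such delta is 1/55.

1/55


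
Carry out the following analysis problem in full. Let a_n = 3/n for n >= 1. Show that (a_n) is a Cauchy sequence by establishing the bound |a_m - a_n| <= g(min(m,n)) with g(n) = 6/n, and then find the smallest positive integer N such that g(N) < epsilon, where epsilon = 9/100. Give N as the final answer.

For any m, n >= 1, by the triangle inequality:
|a_m - a_n| = |3/m - 3/n| <= 3*1/m + 3*1/n <= 6/min(m,n).
So g(n) = 6/n bounds the Cauchy difference. Since g(n) -> 0, (a_n) is Cauchy.
Now solve g(N) < 9/100: 6/N < 9/100 <=> N > 6 / (9/100) = 200/3.
The smallest integer strictly greater than 200/3 is N = 67.
Check: g(67) = 6/67 = 6/67 < 9/100; g(66) = 1/11 >= 9/100. So N = 67.

67


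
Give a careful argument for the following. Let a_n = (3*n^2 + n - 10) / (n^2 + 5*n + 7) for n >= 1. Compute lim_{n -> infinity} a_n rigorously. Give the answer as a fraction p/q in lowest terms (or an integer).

Divide numerator and denominator by n^2, the highest power:
numerator / n^2 = 3 + 1/n - 10/n^2
denominator / n^2 = 1 + 5/n + 7/n^2
As n -> infinity, all terms of the form c/n^k (k >= 1) tend to 0.
So numerator / n^2 -> 3 and denominator / n^2 -> 1.
Therefore lim a_n = 3.

3


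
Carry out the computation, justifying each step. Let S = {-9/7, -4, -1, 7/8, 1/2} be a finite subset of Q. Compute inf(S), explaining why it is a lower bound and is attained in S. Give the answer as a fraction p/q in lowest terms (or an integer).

S is finite, so inf(S) = min(S).
Sorted increasing:
-4, -9/7, -1, 1/2, 7/8
The extremum is -4.
For every x in S, x >= -4. And -4 is in S, so it is attained.
Therefore inf(S) = -4.

-4


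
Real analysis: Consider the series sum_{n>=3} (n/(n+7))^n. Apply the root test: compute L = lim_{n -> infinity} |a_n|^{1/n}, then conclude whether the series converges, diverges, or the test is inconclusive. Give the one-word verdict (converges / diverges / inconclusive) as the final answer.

Let a_n denote the general term. Form |a_n|^(1/n) and simplify:
|a_n|^(1/n) = n/(n + 7)
Take the limit as n -> infinity: L = 1.
Since L = 1, the root test is inconclusive. (In fact a_n = (n/(n+7))^n -> e^(-7) != 0, so the nth-term test shows divergence; but the root test itself gives no conclusion.)

inconclusive


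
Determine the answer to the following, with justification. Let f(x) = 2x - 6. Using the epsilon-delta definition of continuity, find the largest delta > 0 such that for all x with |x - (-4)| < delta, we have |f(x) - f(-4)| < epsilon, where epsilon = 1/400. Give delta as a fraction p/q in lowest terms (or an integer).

We compute f(-4) = 2*(-4) - 6 = -14.
|f(x) - f(-4)| = |2x - 6 - (-14)| = |2(x - (-4))| = 2|x - (-4)|.
We need 2|x - (-4)| < 1/400, i.e. |x - (-4)| < 1/400 / 2 = 1/800.
So any delta <= 1/800 works. Conversely, if delta > 1/800, then x = -4 + 1/800 satisfies |x - (-4)| = 1/800 < delta but |f(x) - f(-4)| = 2 * 1/800 = 1/400, which is not < 1/400; so no larger delta works.
Hence the largest such delta is 1/800.

1/800


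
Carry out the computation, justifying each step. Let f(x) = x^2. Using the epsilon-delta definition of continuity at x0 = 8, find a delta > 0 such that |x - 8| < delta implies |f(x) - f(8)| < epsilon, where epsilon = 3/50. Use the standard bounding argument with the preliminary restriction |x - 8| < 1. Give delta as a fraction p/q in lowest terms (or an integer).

Factor: |x^2 - (8)^2| = |x - 8| * |x + 8|.
Impose |x - 8| < 1 first. Then |x + 8| = |(x - 8) + 2*(8)| <= |x - 8| + 2*|8| < 1 + 16 = 17.
So |x^2 - (8)^2| < delta * 17.
We need delta * 17 <= 3/50, i.e. delta <= 3/50/17 = 3/850.
Since 3/850 < 1, this is tighter than 1; take delta = 3/850.
So delta = 3/850 works.

3/850


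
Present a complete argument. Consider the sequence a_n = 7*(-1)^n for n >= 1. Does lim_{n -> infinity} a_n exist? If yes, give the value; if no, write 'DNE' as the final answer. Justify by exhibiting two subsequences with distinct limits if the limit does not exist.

Examine the behaviour of a_n along subsequences.
Even-n subsequence a_{2k} = 7 -> 7. Odd-n subsequence a_{2k+1} = -7 -> -7.
Since these two subsequential limits are 7 and -7, distinct, the full sequence cannot converge (a convergent sequence has all subsequences tending to the same limit). So lim a_n does not exist.

DNE


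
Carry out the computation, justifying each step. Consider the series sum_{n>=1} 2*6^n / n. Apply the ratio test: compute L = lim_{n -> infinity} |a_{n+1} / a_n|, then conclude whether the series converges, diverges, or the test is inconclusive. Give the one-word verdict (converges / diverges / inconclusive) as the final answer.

Let a_n denote the general term. Form the ratio a_{n+1}/a_n and simplify:
a_{n+1}/a_n = 6*n/(n + 1)
Take the limit as n -> infinity: L = 6.
Since L = 6 > 1 (or L = infinity), the ratio test implies the series diverges.

diverges


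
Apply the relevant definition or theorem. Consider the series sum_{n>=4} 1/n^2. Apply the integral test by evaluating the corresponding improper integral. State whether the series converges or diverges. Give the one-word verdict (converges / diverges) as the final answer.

Let f(x) = x^(-2). Then f is positive, continuous, and decreasing on [4, infinity), so the integral test applies.
Compute the improper integral int_{4}^infinity f(x) dx:
  antiderivative F(x) = -1/x.
  As x -> infinity, F(x) -> 0 (since p = 2 > 1).
  So int = F(infinity) - F(4) = 0 - (-1/4) = 1/4.
  Finite, so by the integral test, the series converges.

converges


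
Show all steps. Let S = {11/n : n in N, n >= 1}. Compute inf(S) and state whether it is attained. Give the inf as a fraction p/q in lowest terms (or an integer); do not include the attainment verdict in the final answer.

Analysis:
- Values: 11, 11/2, 11/3, 11/4, ... strictly decreasing.
- The maximum is 11 (n=1); sup = 11 (attained).
- The set is bounded below by 0; 11/n -> 0 so 0 is the greatest lower bound.
- 0 is not in the set, so inf = 0 is not attained.
Conclusion: inf(S) = 0, not attained in S.

0


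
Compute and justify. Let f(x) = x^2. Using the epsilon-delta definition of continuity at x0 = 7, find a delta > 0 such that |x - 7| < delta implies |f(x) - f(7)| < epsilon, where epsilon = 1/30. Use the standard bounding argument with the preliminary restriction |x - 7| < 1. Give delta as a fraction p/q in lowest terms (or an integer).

Factor: |x^2 - (7)^2| = |x - 7| * |x + 7|.
Impose |x - 7| < 1 first. Then |x + 7| = |(x - 7) + 2*(7)| <= |x - 7| + 2*|7| < 1 + 14 = 15.
So |x^2 - (7)^2| < delta * 15.
We need delta * 15 <= 1/30, i.e. delta <= 1/30/15 = 1/450.
Since 1/450 < 1, this is tighter than 1; take delta = 1/450.
So delta = 1/450 works.

1/450


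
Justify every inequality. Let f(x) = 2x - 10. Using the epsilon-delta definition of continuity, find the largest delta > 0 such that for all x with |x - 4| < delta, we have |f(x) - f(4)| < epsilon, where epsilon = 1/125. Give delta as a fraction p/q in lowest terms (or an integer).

We compute f(4) = 2*(4) - 10 = -2.
|f(x) - f(4)| = |2x - 10 - (-2)| = |2(x - 4)| = 2|x - 4|.
We need 2|x - 4| < 1/125, i.e. |x - 4| < 1/125 / 2 = 1/250.
So any delta <= 1/250 works. Conversely, if delta > 1/250, then x = 4 + 1/250 satisfies |x - 4| = 1/250 < delta but |f(x) - f(4)| = 2 * 1/250 = 1/125, which is not < 1/125; so no larger delta works.
Hence the largest such delta is 1/250.

1/250


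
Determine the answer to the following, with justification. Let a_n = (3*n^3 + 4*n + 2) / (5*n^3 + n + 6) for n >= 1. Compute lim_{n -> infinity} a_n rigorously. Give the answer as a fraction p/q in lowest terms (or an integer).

Divide numerator and denominator by n^3, the highest power:
numerator / n^3 = 3 + 4/n^2 + 2/n^3
denominator / n^3 = 5 + n^(-2) + 6/n^3
As n -> infinity, all terms of the form c/n^k (k >= 1) tend to 0.
So numerator / n^3 -> 3 and denominator / n^3 -> 5.
Therefore lim a_n = 3/5.

3/5


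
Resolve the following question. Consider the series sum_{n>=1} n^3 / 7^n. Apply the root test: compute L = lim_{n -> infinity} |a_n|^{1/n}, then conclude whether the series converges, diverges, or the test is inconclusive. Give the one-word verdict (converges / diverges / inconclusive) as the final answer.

Let a_n denote the general term. Form |a_n|^(1/n) and simplify:
|a_n|^(1/n) = n^(3/n)/7
Take the limit as n -> infinity: L = 1/7.
Since L = 1/7 < 1, the root test implies convergence.

converges


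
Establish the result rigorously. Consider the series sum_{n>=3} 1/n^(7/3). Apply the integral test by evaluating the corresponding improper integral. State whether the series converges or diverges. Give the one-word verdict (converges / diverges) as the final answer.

Let f(x) = x^(-7/3). Then f is positive, continuous, and decreasing on [3, infinity), so the integral test applies.
Compute the improper integral int_{3}^infinity f(x) dx:
  antiderivative F(x) = -3/(4*x^(4/3)).
  As x -> infinity, F(x) -> 0 (since p = 7/3 > 1).
  So int = F(infinity) - F(3) = 0 - (-3^(2/3)/12) = 3^(2/3)/12.
  Finite, so by the integral test, the series converges.

converges


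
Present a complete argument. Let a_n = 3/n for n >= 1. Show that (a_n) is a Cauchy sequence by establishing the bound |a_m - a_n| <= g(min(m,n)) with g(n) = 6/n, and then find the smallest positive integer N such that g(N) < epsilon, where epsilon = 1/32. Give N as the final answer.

For any m, n >= 1, by the triangle inequality:
|a_m - a_n| = |3/m - 3/n| <= 3*1/m + 3*1/n <= 6/min(m,n).
So g(n) = 6/n bounds the Cauchy difference. Since g(n) -> 0, (a_n) is Cauchy.
Now solve g(N) < 1/32: 6/N < 1/32 <=> N > 6 / (1/32) = 192.
The smallest integer strictly greater than 192 is N = 193.
Check: g(193) = 6/193 = 6/193 < 1/32; g(192) = 1/32 >= 1/32. So N = 193.

193


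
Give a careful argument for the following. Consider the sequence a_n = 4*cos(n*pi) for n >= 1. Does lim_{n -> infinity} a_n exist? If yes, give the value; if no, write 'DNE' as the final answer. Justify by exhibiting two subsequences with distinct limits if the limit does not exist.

Examine the behaviour of a_n along subsequences.
cos(n*pi) = (-1)^n, so a_n = 4*(-1)^n. a_{2k} = 4 -> 4. a_{2k+1} = -4 -> -4.
Since these two subsequential limits are 4 and -4, distinct, the full sequence cannot converge (a convergent sequence has all subsequences tending to the same limit). So lim a_n does not exist.

DNE


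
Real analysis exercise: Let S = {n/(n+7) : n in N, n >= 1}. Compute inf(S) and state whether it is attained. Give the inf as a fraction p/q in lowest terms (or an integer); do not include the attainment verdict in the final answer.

Analysis:
- Values: 1/8, 2/9, 3/10, 4/11, ... strictly increasing.
- Minimum is 1/8 (n=1); inf = 1/8 (attained).
- n/(n+7) = 1 - 7/(n+7) -> 1 from below as n -> infinity, and never equals 1.
- So sup = 1 (not attained).
Conclusion: inf(S) = 1/8, attained in S.

1/8


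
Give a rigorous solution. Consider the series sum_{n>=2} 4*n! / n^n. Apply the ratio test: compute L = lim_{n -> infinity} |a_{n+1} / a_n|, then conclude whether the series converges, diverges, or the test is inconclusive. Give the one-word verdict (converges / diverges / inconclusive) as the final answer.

Let a_n denote the general term. Form the ratio a_{n+1}/a_n and simplify:
a_{n+1}/a_n = (n/(n + 1))^n
Take the limit as n -> infinity: L = exp(-1).
Since L = exp(-1) < 1, the ratio test implies the series converges.

converges


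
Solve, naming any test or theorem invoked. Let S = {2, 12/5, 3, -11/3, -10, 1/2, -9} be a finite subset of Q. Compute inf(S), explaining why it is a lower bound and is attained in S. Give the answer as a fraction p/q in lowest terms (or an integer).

S is finite, so inf(S) = min(S).
Sorted increasing:
-10, -9, -11/3, 1/2, 2, 12/5, 3
The extremum is -10.
For every x in S, x >= -10. And -10 is in S, so it is attained.
Therefore inf(S) = -10.

-10


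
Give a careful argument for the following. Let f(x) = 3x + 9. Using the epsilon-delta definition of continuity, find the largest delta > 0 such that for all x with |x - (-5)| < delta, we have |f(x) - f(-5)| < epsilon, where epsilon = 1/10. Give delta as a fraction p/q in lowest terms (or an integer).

We compute f(-5) = 3*(-5) + 9 = -6.
|f(x) - f(-5)| = |3x + 9 - (-6)| = |3(x - (-5))| = 3|x - (-5)|.
We need 3|x - (-5)| < 1/10, i.e. |x - (-5)| < 1/10 / 3 = 1/30.
So any delta <= 1/30 works. Conversely, if delta > 1/30, then x = -5 + 1/30 satisfies |x - (-5)| = 1/30 < delta but |f(x) - f(-5)| = 3 * 1/30 = 1/10, which is not < 1/10; so no larger delta works.
Hence the largest such delta is 1/30.

1/30


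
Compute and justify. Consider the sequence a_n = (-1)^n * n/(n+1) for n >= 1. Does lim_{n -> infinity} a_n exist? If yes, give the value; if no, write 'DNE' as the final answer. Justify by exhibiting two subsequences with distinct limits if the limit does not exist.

Examine the behaviour of a_n along subsequences.
a_{2k} = 2k/(2k+1) -> 1. a_{2k+1} = -(2k+1)/(2k+2) -> -1.
Since these two subsequential limits are 1 and -1, distinct, the full sequence cannot converge (a convergent sequence has all subsequences tending to the same limit). So lim a_n does not exist.

DNE
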